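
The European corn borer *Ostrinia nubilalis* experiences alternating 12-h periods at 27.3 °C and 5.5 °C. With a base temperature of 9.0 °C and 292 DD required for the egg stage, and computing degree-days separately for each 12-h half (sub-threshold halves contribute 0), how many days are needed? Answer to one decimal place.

Day half: max(0, 27.3 − 9.0) × 0.5 = 18.3 × 0.5 = 9.15 DD.
Night half: max(0, 5.5 − 9.0) × 0.5 = 0.0 × 0.5 = 0.00 DD.
Per 24 h: 9.15 DD/day.
Duration = 292 / 9.15 = 31.913 ≈ 31.9 days.

31.9 days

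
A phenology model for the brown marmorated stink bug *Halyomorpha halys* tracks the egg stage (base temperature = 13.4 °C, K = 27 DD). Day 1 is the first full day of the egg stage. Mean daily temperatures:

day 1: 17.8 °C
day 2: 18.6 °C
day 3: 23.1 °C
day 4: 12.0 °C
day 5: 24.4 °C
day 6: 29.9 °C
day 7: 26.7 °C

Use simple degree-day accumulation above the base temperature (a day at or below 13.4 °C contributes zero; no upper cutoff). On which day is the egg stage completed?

day 5

Daily DD above 13.4 °C: 4.4, 5.2, 9.7, 0.0, 11.0, 16.5, 13.3.
Cumulative: 4.4, 9.6, 19.3, 19.3, 30.3, 46.8, 60.1.
The total first reaches 27 DD on day 5.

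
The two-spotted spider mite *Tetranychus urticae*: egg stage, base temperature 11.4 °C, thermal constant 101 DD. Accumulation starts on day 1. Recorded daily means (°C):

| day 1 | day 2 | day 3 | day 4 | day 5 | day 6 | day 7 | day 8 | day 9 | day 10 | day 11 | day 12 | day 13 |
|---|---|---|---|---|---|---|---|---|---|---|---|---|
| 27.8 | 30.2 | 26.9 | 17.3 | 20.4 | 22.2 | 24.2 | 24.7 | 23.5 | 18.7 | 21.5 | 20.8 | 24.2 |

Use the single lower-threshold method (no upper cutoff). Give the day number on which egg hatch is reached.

day 8

Daily DD above 11.4 °C: 16.4, 18.8, 15.5, 5.9, 9.0, 10.8, 12.8, 13.3, 12.1, 7.3, 10.1, 9.4, 12.8.
Cumulative: 16.4, 35.2, 50.7, 56.6, 65.6, 76.4, 89.2, 102.5, 114.6, 121.9, 132.0, 141.4, 154.2.
The total first reaches 101 DD on day 8.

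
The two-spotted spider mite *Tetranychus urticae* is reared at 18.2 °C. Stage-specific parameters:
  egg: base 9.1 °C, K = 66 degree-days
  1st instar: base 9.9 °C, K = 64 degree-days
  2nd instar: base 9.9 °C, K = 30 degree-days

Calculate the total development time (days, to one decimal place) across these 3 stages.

egg: 66 / (18.2 − 9.1) = 66 / 9.1 = 7.253 d.
1st instar: 64 / (18.2 − 9.9) = 64 / 8.3 = 7.711 d.
2nd instar: 30 / (18.2 − 9.9) = 30 / 8.3 = 3.614 d.
Sum = 18.578 ≈ 18.6 days.

18.6 days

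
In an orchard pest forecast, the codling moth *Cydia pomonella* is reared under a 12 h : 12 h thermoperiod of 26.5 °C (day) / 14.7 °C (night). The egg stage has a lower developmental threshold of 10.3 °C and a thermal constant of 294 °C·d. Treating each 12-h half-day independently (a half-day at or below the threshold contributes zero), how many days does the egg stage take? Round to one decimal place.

Day half: max(0, 26.5 − 10.3) × 0.5 = 16.2 × 0.5 = 8.10 DD.
Night half: max(0, 14.7 − 10.3) × 0.5 = 4.4 × 0.5 = 2.20 DD.
Per 24 h: 10.30 DD/day.
Duration = 294 / 10.30 = 28.544 ≈ 28.5 days.

28.5 days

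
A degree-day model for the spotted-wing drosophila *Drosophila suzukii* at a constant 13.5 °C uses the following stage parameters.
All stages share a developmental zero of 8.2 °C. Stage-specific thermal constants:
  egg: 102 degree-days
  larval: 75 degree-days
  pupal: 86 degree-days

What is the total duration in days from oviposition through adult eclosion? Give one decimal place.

49.6 days

Daily accumulation at 13.5 °C = 13.5 − 8.2 = 5.3 DD/day.
Total K = 102 + 75 + 86 = 263 DD.
Total duration = 263 / 5.3 = 49.623 ≈ 49.6 days.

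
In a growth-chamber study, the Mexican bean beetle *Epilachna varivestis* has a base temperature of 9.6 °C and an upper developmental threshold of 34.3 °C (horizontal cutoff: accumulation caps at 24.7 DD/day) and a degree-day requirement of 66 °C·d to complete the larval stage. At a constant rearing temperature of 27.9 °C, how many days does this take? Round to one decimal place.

3.6 days

Daily accumulation = 27.9 − 9.6 = 18.3 DD/day.
Duration = 66 / 18.3 = 3.607 ≈ 3.6 days.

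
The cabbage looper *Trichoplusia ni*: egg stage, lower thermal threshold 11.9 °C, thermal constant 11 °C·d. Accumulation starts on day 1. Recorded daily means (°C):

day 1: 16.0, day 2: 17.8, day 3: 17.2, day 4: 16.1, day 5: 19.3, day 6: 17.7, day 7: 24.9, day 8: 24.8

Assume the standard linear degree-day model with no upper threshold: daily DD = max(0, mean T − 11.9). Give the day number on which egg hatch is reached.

day 3

Daily DD above 11.9 °C: 4.1, 5.9, 5.3, 4.2, 7.4, 5.8, 13.0, 12.9.
Cumulative: 4.1, 10.0, 15.3, 19.5, 26.9, 32.7, 45.7, 58.6.
The total first reaches 11 DD on day 3.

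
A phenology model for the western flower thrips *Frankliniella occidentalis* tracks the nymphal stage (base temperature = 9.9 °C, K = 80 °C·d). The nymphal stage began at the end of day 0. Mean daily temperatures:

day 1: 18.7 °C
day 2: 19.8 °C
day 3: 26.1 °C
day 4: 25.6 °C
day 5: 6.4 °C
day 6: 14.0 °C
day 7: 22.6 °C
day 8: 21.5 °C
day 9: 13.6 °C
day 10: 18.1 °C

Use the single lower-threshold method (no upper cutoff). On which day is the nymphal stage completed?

day 9

Daily DD above 9.9 °C: 8.8, 9.9, 16.2, 15.7, 0.0, 4.1, 12.7, 11.6, 3.7, 8.2.
Cumulative: 8.8, 18.7, 34.9, 50.6, 50.6, 54.7, 67.4, 79.0, 82.7, 90.9.
The total first reaches 80 DD on day 9.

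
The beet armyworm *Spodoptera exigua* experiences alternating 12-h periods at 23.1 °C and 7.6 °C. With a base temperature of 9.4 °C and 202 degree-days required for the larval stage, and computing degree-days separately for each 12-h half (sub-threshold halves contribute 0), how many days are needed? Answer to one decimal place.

Day half: max(0, 23.1 − 9.4) × 0.5 = 13.7 × 0.5 = 6.85 DD.
Night half: max(0, 7.6 − 9.4) × 0.5 = 0.0 × 0.5 = 0.00 DD.
Per 24 h: 6.85 DD/day.
Duration = 202 / 6.85 = 29.489 ≈ 29.5 days.

29.5 days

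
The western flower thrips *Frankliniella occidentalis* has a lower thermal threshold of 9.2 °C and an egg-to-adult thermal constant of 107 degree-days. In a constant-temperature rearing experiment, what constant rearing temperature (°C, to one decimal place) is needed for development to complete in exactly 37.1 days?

Required daily accumulation = 107 / 37.1 = 2.884 DD/day.
T = T_base + 2.884 = 9.2 + 2.884 = 12.084 ≈ 12.1 °C.

12.1 °C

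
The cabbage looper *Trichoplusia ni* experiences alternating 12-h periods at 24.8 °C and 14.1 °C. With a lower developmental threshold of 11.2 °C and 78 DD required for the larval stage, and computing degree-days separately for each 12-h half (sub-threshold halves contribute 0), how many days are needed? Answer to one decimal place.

Day half: max(0, 24.8 − 11.2) × 0.5 = 13.6 × 0.5 = 6.80 DD.
Night half: max(0, 14.1 − 11.2) × 0.5 = 2.9 × 0.5 = 1.45 DD.
Per 24 h: 8.25 DD/day.
Duration = 78 / 8.25 = 9.455 ≈ 9.5 days.

9.5 days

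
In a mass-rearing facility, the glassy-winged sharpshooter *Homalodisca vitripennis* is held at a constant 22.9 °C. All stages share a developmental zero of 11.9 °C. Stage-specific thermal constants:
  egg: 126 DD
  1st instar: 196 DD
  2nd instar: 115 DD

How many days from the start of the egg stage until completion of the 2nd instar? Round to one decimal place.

39.7 days

Daily accumulation at 22.9 °C = 22.9 − 11.9 = 11.0 DD/day.
Total K = 126 + 196 + 115 = 437 DD.
Total duration = 437 / 11.0 = 39.727 ≈ 39.7 days.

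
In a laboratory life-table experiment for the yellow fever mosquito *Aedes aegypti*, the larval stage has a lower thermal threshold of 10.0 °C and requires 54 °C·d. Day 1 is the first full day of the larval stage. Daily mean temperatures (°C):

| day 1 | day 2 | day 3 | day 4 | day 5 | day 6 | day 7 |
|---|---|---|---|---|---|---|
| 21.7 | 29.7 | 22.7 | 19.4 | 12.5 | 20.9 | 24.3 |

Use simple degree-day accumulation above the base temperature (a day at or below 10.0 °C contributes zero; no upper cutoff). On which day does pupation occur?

Daily DD above 10.0 °C: 11.7, 19.7, 12.7, 9.4, 2.5, 10.9, 14.3.
Cumulative: 11.7, 31.4, 44.1, 53.5, 56.0, 66.9, 81.2.
The total first reaches 54 DD on day 5.

day 5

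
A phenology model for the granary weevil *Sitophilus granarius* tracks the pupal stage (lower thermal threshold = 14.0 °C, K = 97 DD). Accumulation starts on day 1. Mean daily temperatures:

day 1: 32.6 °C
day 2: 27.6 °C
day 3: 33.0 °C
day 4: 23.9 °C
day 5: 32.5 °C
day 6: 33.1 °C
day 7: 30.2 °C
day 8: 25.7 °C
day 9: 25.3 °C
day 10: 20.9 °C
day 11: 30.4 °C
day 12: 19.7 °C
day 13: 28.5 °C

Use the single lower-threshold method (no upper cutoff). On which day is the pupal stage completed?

day 6

Daily DD above 14.0 °C: 18.6, 13.6, 19.0, 9.9, 18.5, 19.1, 16.2, 11.7, 11.3, 6.9, 16.4, 5.7, 14.5.
Cumulative: 18.6, 32.2, 51.2, 61.1, 79.6, 98.7, 114.9, 126.6, 137.9, 144.8, 161.2, 166.9, 181.4.
The total first reaches 97 DD on day 6.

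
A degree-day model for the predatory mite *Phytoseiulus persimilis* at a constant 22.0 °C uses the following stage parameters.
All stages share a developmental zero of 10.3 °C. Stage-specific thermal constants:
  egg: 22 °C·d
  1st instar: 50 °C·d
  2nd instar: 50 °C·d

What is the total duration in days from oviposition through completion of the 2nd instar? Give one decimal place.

10.4 days

Daily accumulation at 22.0 °C = 22.0 − 10.3 = 11.7 DD/day.
Total K = 22 + 50 + 50 = 122 DD.
Total duration = 122 / 11.7 = 10.427 ≈ 10.4 days.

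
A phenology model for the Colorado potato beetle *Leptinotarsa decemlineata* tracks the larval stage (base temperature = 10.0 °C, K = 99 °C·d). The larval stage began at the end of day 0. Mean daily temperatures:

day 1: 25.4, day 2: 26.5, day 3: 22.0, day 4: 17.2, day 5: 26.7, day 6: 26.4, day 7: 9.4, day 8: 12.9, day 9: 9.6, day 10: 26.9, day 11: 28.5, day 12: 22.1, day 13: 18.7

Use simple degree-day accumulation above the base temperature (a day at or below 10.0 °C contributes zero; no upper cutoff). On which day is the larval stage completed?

Daily DD above 10.0 °C: 15.4, 16.5, 12.0, 7.2, 16.7, 16.4, 0.0, 2.9, 0.0, 16.9, 18.5, 12.1, 8.7.
Cumulative: 15.4, 31.9, 43.9, 51.1, 67.8, 84.2, 84.2, 87.1, 87.1, 104.0, 122.5, 134.6, 143.3.
The total first reaches 99 DD on day 10.

day 10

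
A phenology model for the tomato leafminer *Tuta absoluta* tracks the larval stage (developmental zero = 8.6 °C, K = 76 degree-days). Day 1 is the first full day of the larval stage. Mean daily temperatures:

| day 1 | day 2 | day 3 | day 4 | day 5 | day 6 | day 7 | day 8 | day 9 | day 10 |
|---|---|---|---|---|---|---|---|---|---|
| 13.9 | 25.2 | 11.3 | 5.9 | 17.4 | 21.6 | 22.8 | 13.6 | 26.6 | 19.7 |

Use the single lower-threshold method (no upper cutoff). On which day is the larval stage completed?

day 9

Daily DD above 8.6 °C: 5.3, 16.6, 2.7, 0.0, 8.8, 13.0, 14.2, 5.0, 18.0, 11.1.
Cumulative: 5.3, 21.9, 24.6, 24.6, 33.4, 46.4, 60.6, 65.6, 83.6, 94.7.
The total first reaches 76 DD on day 9.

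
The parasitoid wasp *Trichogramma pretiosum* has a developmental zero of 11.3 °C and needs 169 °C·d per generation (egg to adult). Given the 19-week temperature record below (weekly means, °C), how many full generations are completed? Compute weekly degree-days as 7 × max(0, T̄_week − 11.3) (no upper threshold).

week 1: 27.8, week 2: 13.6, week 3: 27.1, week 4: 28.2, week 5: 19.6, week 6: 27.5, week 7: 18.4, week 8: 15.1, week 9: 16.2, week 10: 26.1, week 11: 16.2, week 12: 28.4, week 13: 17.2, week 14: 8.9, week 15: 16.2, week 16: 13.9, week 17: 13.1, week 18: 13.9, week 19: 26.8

6 generations

Weekly DD (7 × max(0, T̄ − 11.3)): 115.5, 16.1, 110.6, 118.3, 58.1, 113.4, 49.7, 26.6, 34.3, 103.6, 34.3, 119.7, 41.3, 0.0, 34.3, 18.2, 12.6, 18.2, 108.5.
Season total = 1133.3 DD.
Complete generations = ⌊1133.3 / 169⌋ = 6.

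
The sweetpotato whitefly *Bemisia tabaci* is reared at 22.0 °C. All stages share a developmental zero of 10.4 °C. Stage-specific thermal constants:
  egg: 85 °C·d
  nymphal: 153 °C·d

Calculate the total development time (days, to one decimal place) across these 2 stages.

Daily accumulation at 22.0 °C = 22.0 − 10.4 = 11.6 DD/day.
Total K = 85 + 153 = 238 DD.
Total duration = 238 / 11.6 = 20.517 ≈ 20.5 days.

20.5 days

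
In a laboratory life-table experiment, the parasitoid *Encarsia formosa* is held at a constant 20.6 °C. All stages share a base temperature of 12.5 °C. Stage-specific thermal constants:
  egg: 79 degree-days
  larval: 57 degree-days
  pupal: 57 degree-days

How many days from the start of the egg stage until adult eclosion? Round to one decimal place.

23.8 days

Daily accumulation at 20.6 °C = 20.6 − 12.5 = 8.1 DD/day.
Total K = 79 + 57 + 57 = 193 DD.
Total duration = 193 / 8.1 = 23.827 ≈ 23.8 days.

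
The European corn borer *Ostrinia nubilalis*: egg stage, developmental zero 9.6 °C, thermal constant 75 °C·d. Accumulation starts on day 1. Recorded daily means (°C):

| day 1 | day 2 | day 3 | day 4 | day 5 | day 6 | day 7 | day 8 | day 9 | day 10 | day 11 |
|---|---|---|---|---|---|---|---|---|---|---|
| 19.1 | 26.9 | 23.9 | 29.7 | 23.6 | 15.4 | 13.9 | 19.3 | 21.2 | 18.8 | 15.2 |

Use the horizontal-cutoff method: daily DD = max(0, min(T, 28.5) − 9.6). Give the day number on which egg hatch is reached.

day 6

Daily DD above 9.6 °C (capped at 18.9): 9.5, 17.3, 14.3, 18.9, 14.0, 5.8, 4.3, 9.7, 11.6, 9.2, 5.6.
Cumulative: 9.5, 26.8, 41.1, 60.0, 74.0, 79.8, 84.1, 93.8, 105.4, 114.6, 120.2.
The total first reaches 75 DD on day 6.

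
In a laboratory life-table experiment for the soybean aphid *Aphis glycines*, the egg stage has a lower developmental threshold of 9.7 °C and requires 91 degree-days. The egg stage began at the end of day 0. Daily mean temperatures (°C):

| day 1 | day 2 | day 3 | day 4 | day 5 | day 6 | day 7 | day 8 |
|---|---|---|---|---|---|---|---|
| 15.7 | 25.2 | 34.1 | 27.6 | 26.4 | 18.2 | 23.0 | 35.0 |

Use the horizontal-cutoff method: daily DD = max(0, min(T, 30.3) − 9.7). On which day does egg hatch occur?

Daily DD above 9.7 °C (capped at 20.6): 6.0, 15.5, 20.6, 17.9, 16.7, 8.5, 13.3, 20.6.
Cumulative: 6.0, 21.5, 42.1, 60.0, 76.7, 85.2, 98.5, 119.1.
The total first reaches 91 DD on day 7.

day 7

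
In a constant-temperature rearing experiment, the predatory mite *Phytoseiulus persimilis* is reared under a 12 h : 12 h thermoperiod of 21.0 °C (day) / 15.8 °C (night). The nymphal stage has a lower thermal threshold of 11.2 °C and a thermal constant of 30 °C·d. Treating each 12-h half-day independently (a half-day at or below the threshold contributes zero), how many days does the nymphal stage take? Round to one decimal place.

4.2 days

Day half: max(0, 21.0 − 11.2) × 0.5 = 9.8 × 0.5 = 4.90 DD.
Night half: max(0, 15.8 − 11.2) × 0.5 = 4.6 × 0.5 = 2.30 DD.
Per 24 h: 7.20 DD/day.
Duration = 30 / 7.20 = 4.167 ≈ 4.2 days.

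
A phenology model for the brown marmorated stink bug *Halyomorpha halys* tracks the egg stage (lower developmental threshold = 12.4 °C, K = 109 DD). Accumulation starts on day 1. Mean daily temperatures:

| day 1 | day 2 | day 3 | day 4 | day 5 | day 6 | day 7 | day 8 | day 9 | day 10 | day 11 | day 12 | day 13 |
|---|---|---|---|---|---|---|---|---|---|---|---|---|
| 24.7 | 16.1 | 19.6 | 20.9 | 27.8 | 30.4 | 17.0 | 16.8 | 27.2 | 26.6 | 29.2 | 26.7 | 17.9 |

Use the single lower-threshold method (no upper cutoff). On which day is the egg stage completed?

day 11

Daily DD above 12.4 °C: 12.3, 3.7, 7.2, 8.5, 15.4, 18.0, 4.6, 4.4, 14.8, 14.2, 16.8, 14.3, 5.5.
Cumulative: 12.3, 16.0, 23.2, 31.7, 47.1, 65.1, 69.7, 74.1, 88.9, 103.1, 119.9, 134.2, 139.7.
The total first reaches 109 DD on day 11.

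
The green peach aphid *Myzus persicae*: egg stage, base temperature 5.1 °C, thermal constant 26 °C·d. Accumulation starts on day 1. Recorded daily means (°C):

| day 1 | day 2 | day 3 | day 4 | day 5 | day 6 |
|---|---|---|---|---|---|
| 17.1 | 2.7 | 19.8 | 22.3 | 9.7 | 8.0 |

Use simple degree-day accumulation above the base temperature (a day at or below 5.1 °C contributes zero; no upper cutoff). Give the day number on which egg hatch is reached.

day 3

Daily DD above 5.1 °C: 12.0, 0.0, 14.7, 17.2, 4.6, 2.9.
Cumulative: 12.0, 12.0, 26.7, 43.9, 48.5, 51.4.
The total first reaches 26 DD on day 3.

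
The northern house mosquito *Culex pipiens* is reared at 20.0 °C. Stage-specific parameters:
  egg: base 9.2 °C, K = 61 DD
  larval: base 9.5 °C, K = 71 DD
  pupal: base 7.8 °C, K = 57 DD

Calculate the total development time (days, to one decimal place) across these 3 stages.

egg: 61 / (20.0 − 9.2) = 61 / 10.8 = 5.648 d.
larval: 71 / (20.0 − 9.5) = 71 / 10.5 = 6.762 d.
pupal: 57 / (20.0 − 7.8) = 57 / 12.2 = 4.672 d.
Sum = 17.082 ≈ 17.1 days.

17.1 days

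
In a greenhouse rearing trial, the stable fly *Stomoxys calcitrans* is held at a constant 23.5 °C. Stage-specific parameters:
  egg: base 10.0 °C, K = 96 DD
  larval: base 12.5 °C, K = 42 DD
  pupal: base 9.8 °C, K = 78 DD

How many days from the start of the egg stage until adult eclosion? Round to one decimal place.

egg: 96 / (23.5 − 10.0) = 96 / 13.5 = 7.111 d.
larval: 42 / (23.5 − 12.5) = 42 / 11.0 = 3.818 d.
pupal: 78 / (23.5 − 9.8) = 78 / 13.7 = 5.693 d.
Sum = 16.623 ≈ 16.6 days.

16.6 days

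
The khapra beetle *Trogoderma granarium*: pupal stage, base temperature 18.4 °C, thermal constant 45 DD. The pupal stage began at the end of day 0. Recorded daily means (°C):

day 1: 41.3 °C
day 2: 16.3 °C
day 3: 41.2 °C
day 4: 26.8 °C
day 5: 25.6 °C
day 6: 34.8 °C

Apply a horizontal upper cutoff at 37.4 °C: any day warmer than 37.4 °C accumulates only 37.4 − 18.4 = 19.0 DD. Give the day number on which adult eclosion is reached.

Daily DD above 18.4 °C (capped at 19.0): 19.0, 0.0, 19.0, 8.4, 7.2, 16.4.
Cumulative: 19.0, 19.0, 38.0, 46.4, 53.6, 70.0.
The total first reaches 45 DD on day 4.

day 4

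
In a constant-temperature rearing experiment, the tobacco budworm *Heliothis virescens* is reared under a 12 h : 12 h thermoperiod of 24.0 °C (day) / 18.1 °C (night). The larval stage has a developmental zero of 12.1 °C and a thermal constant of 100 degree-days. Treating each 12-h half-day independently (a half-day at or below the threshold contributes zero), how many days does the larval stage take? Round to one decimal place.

Day half: max(0, 24.0 − 12.1) × 0.5 = 11.9 × 0.5 = 5.95 DD.
Night half: max(0, 18.1 − 12.1) × 0.5 = 6.0 × 0.5 = 3.00 DD.
Per 24 h: 8.95 DD/day.
Duration = 100 / 8.95 = 11.173 ≈ 11.2 days.

11.2 days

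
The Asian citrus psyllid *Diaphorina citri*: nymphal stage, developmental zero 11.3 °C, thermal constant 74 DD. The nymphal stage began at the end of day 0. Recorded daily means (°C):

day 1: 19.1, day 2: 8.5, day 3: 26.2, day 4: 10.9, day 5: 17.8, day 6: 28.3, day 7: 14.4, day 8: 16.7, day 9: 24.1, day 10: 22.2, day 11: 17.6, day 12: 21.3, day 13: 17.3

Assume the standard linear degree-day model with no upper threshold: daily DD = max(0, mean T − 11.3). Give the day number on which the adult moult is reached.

Daily DD above 11.3 °C: 7.8, 0.0, 14.9, 0.0, 6.5, 17.0, 3.1, 5.4, 12.8, 10.9, 6.3, 10.0, 6.0.
Cumulative: 7.8, 7.8, 22.7, 22.7, 29.2, 46.2, 49.3, 54.7, 67.5, 78.4, 84.7, 94.7, 100.7.
The total first reaches 74 DD on day 10.

day 10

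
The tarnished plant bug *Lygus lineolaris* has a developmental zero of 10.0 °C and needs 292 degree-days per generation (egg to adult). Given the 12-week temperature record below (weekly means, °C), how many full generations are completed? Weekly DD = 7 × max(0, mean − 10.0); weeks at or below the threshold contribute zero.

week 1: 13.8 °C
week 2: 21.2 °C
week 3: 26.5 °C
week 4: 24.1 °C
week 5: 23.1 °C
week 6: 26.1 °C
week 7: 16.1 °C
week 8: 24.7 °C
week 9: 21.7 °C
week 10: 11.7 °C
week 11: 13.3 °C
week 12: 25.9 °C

Weekly DD (7 × max(0, T̄ − 10.0)): 26.6, 78.4, 115.5, 98.7, 91.7, 112.7, 42.7, 102.9, 81.9, 11.9, 23.1, 111.3.
Season total = 897.4 DD.
Complete generations = ⌊897.4 / 292⌋ = 3.

3 generations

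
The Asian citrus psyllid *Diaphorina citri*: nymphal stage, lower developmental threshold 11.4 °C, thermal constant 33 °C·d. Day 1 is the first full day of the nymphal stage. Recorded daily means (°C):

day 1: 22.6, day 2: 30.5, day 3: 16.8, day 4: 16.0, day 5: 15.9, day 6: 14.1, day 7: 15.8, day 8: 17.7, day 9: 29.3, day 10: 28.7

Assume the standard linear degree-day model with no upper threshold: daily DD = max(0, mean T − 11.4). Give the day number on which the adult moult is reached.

Daily DD above 11.4 °C: 11.2, 19.1, 5.4, 4.6, 4.5, 2.7, 4.4, 6.3, 17.9, 17.3.
Cumulative: 11.2, 30.3, 35.7, 40.3, 44.8, 47.5, 51.9, 58.2, 76.1, 93.4.
The total first reaches 33 DD on day 3.

day 3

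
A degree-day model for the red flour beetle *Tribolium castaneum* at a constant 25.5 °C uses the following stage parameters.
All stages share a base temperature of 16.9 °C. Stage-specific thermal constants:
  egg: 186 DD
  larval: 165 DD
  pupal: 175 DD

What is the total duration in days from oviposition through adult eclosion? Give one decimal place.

61.2 days

Daily accumulation at 25.5 °C = 25.5 − 16.9 = 8.6 DD/day.
Total K = 186 + 165 + 175 = 526 DD.
Total duration = 526 / 8.6 = 61.163 ≈ 61.2 days.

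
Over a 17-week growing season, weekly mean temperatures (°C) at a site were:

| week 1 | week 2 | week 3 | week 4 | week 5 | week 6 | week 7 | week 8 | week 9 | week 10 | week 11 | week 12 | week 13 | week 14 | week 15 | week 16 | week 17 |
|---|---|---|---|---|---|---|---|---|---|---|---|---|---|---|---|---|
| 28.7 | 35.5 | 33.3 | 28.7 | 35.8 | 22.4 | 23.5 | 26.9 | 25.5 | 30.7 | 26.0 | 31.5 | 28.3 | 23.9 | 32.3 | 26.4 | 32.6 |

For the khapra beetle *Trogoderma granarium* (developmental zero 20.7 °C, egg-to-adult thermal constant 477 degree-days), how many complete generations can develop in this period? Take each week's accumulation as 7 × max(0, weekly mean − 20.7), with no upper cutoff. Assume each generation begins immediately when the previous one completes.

Weekly DD (7 × max(0, T̄ − 20.7)): 56.0, 103.6, 88.2, 56.0, 105.7, 11.9, 19.6, 43.4, 33.6, 70.0, 37.1, 75.6, 53.2, 22.4, 81.2, 39.9, 83.3.
Season total = 980.7 DD.
Complete generations = ⌊980.7 / 477⌋ = 2.

2 generations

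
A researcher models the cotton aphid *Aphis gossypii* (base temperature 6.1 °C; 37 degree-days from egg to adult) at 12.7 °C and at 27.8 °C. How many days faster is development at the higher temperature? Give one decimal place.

3.9 days

At 12.7 °C: 37 / (12.7 − 6.1) = 37 / 6.6 = 5.606 d.
At 27.8 °C: 37 / (27.8 − 6.1) = 37 / 21.7 = 1.705 d.
Difference = |5.606 − 1.705| = 3.901 ≈ 3.9 days.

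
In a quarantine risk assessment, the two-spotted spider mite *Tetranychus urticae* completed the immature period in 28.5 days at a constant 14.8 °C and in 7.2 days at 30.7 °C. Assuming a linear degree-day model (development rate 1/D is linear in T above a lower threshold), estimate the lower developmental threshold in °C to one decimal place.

Linear rate model ⇒ the product D·(T − T_b) is constant across temperatures.
28.5·(14.8 − T_b) = 7.2·(30.7 − T_b)
T_b = (28.5·14.8 − 7.2·30.7) / (28.5 − 7.2) = 200.76 / 21.3 = 9.425 °C ≈ 9.4 °C.

9.4 °C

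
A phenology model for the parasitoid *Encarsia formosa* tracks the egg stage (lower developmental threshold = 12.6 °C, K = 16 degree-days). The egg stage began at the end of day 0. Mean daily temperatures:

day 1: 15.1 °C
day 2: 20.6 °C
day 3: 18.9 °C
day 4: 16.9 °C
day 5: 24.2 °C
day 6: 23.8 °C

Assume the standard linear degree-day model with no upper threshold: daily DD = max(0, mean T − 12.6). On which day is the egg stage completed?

day 3

Daily DD above 12.6 °C: 2.5, 8.0, 6.3, 4.3, 11.6, 11.2.
Cumulative: 2.5, 10.5, 16.8, 21.1, 32.7, 43.9.
The total first reaches 16 DD on day 3.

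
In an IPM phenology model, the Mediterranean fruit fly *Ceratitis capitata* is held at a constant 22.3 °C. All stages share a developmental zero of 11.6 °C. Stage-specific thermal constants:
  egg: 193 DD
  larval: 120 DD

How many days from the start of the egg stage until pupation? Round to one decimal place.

29.3 days

Daily accumulation at 22.3 °C = 22.3 − 11.6 = 10.7 DD/day.
Total K = 193 + 120 = 313 DD.
Total duration = 313 / 10.7 = 29.252 ≈ 29.3 days.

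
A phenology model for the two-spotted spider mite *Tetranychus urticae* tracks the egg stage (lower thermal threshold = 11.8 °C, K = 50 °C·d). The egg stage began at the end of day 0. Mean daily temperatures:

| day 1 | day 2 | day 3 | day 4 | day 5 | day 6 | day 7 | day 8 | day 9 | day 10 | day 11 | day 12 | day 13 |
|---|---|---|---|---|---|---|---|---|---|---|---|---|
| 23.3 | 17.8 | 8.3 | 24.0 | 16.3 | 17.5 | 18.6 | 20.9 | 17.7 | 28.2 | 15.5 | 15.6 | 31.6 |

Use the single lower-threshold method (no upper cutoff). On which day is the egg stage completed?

day 8

Daily DD above 11.8 °C: 11.5, 6.0, 0.0, 12.2, 4.5, 5.7, 6.8, 9.1, 5.9, 16.4, 3.7, 3.8, 19.8.
Cumulative: 11.5, 17.5, 17.5, 29.7, 34.2, 39.9, 46.7, 55.8, 61.7, 78.1, 81.8, 85.6, 105.4.
The total first reaches 50 DD on day 8.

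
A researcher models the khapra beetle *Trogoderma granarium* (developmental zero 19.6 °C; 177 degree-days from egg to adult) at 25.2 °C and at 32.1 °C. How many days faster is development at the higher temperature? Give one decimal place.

At 25.2 °C: 177 / (25.2 − 19.6) = 177 / 5.6 = 31.607 d.
At 32.1 °C: 177 / (32.1 − 19.6) = 177 / 12.5 = 14.160 d.
Difference = |31.607 − 14.160| = 17.447 ≈ 17.4 days.

17.4 days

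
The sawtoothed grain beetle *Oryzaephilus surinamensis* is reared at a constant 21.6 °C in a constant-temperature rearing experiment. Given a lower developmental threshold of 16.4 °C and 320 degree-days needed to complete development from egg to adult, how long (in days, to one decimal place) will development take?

61.5 days

Daily accumulation = 21.6 − 16.4 = 5.2 DD/day.
Duration = 320 / 5.2 = 61.538 ≈ 61.5 days.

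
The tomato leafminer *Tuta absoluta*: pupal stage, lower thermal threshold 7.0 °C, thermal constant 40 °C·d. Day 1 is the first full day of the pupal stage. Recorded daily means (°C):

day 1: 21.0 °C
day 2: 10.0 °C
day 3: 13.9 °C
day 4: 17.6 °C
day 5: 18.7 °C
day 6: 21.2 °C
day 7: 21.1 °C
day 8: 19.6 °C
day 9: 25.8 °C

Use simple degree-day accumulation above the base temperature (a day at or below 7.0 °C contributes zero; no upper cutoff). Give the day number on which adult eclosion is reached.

Daily DD above 7.0 °C: 14.0, 3.0, 6.9, 10.6, 11.7, 14.2, 14.1, 12.6, 18.8.
Cumulative: 14.0, 17.0, 23.9, 34.5, 46.2, 60.4, 74.5, 87.1, 105.9.
The total first reaches 40 DD on day 5.

day 5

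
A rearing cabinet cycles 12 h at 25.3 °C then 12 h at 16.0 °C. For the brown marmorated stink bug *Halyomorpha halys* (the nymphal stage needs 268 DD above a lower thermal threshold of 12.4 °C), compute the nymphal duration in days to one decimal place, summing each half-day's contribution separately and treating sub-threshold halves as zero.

32.5 days

Day half: max(0, 25.3 − 12.4) × 0.5 = 12.9 × 0.5 = 6.45 DD.
Night half: max(0, 16.0 − 12.4) × 0.5 = 3.6 × 0.5 = 1.80 DD.
Per 24 h: 8.25 DD/day.
Duration = 268 / 8.25 = 32.485 ≈ 32.5 days.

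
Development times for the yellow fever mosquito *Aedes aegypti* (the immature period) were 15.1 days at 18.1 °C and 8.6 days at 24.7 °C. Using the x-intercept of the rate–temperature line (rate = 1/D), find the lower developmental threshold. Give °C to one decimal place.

9.4 °C

Linear rate model ⇒ the product D·(T − T_b) is constant across temperatures.
15.1·(18.1 − T_b) = 8.6·(24.7 − T_b)
T_b = (15.1·18.1 − 8.6·24.7) / (15.1 − 8.6) = 60.89 / 6.5 = 9.368 °C ≈ 9.4 °C.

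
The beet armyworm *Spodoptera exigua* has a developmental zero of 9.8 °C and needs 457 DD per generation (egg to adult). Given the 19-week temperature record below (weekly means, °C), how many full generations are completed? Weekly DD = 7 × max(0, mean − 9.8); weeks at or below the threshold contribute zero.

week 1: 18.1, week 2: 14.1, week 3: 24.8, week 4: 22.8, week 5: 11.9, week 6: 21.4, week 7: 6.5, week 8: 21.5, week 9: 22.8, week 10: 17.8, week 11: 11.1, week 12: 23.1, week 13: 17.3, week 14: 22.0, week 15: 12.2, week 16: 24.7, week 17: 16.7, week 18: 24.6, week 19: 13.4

2 generations

Weekly DD (7 × max(0, T̄ − 9.8)): 58.1, 30.1, 105.0, 91.0, 14.7, 81.2, 0.0, 81.9, 91.0, 56.0, 9.1, 93.1, 52.5, 85.4, 16.8, 104.3, 48.3, 103.6, 25.2.
Season total = 1147.3 DD.
Complete generations = ⌊1147.3 / 457⌋ = 2.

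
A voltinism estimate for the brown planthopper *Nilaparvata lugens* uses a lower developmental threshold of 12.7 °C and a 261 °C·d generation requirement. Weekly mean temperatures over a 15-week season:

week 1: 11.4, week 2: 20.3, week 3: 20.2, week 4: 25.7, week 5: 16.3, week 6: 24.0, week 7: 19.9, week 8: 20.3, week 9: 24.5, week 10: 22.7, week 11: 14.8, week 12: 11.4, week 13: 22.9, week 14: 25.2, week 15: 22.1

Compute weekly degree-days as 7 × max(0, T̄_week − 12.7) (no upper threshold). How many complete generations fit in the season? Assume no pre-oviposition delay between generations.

3 generations

Weekly DD (7 × max(0, T̄ − 12.7)): 0.0, 53.2, 52.5, 91.0, 25.2, 79.1, 50.4, 53.2, 82.6, 70.0, 14.7, 0.0, 71.4, 87.5, 65.8.
Season total = 796.6 DD.
Complete generations = ⌊796.6 / 261⌋ = 3.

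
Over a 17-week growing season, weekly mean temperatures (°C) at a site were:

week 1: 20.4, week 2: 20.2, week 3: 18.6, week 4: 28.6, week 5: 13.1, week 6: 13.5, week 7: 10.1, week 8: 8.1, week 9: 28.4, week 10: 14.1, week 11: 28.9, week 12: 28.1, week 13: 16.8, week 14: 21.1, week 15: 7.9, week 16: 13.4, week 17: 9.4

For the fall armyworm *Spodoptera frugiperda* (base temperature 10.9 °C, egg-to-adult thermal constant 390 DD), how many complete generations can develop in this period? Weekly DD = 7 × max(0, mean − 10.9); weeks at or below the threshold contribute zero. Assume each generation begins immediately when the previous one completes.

2 generations

Weekly DD (7 × max(0, T̄ − 10.9)): 66.5, 65.1, 53.9, 123.9, 15.4, 18.2, 0.0, 0.0, 122.5, 22.4, 126.0, 120.4, 41.3, 71.4, 0.0, 17.5, 0.0.
Season total = 864.5 DD.
Complete generations = ⌊864.5 / 390⌋ = 2.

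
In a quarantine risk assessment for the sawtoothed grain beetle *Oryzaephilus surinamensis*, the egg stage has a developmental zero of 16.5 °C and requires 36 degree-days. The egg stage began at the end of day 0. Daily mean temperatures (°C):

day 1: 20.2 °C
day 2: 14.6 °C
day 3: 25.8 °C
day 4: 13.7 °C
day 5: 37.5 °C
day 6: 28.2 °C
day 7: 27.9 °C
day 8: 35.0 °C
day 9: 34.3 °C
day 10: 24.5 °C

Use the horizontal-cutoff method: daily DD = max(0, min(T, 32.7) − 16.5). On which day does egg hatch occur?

day 6

Daily DD above 16.5 °C (capped at 16.2): 3.7, 0.0, 9.3, 0.0, 16.2, 11.7, 11.4, 16.2, 16.2, 8.0.
Cumulative: 3.7, 3.7, 13.0, 13.0, 29.2, 40.9, 52.3, 68.5, 84.7, 92.7.
The total first reaches 36 DD on day 6.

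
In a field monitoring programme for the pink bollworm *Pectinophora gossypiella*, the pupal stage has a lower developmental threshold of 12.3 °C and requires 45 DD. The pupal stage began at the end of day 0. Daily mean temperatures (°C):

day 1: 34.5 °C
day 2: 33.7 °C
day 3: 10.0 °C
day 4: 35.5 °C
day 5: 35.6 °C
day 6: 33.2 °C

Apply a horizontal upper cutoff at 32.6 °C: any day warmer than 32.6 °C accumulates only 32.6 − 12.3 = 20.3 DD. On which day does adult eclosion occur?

day 4

Daily DD above 12.3 °C (capped at 20.3): 20.3, 20.3, 0.0, 20.3, 20.3, 20.3.
Cumulative: 20.3, 40.6, 40.6, 60.9, 81.2, 101.5.
The total first reaches 45 DD on day 4.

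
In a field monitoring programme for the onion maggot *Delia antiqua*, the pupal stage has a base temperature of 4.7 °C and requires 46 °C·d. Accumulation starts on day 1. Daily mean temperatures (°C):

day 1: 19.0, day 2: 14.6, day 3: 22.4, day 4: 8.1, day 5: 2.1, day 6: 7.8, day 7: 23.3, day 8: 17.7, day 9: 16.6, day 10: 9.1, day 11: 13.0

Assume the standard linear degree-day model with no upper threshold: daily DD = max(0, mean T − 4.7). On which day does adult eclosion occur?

day 6

Daily DD above 4.7 °C: 14.3, 9.9, 17.7, 3.4, 0.0, 3.1, 18.6, 13.0, 11.9, 4.4, 8.3.
Cumulative: 14.3, 24.2, 41.9, 45.3, 45.3, 48.4, 67.0, 80.0, 91.9, 96.3, 104.6.
The total first reaches 46 DD on day 6.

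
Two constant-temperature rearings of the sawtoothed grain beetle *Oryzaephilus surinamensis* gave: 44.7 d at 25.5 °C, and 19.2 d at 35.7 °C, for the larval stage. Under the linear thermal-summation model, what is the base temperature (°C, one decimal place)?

Under the model K = D·(T − T_b), so D₁·(T₁ − T_b) = D₂·(T₂ − T_b).
44.7·(25.5 − T_b) = 19.2·(35.7 − T_b)
T_b = (44.7·25.5 − 19.2·35.7) / (44.7 − 19.2) = 454.41 / 25.5 = 17.820 °C ≈ 17.8 °C.

17.8 °C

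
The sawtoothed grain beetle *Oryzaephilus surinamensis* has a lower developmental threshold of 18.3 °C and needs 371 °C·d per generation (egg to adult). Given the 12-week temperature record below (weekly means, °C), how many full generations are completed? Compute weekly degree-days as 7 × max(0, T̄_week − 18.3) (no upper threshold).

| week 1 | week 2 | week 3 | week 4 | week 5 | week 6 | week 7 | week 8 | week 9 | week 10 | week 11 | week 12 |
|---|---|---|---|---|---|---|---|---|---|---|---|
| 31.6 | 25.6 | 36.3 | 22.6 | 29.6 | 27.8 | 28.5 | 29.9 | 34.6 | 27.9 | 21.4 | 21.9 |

2 generations

Weekly DD (7 × max(0, T̄ − 18.3)): 93.1, 51.1, 126.0, 30.1, 79.1, 66.5, 71.4, 81.2, 114.1, 67.2, 21.7, 25.2.
Season total = 826.7 DD.
Complete generations = ⌊826.7 / 371⌋ = 2.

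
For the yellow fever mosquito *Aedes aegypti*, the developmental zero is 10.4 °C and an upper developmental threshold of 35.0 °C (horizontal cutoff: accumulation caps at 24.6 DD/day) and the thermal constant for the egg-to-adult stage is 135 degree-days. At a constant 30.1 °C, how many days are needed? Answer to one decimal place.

Daily accumulation = 30.1 − 10.4 = 19.7 DD/day.
Duration = 135 / 19.7 = 6.853 ≈ 6.9 days.

6.9 days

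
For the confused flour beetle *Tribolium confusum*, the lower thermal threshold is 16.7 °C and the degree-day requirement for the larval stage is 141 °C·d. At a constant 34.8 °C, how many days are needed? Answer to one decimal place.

Daily accumulation = 34.8 − 16.7 = 18.1 DD/day.
Duration = 141 / 18.1 = 7.790 ≈ 7.8 days.

7.8 days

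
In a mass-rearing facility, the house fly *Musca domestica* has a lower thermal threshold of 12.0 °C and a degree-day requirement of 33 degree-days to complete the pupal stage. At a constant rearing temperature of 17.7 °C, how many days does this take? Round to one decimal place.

Daily accumulation = 17.7 − 12.0 = 5.7 DD/day.
Duration = 33 / 5.7 = 5.789 ≈ 5.8 days.

5.8 days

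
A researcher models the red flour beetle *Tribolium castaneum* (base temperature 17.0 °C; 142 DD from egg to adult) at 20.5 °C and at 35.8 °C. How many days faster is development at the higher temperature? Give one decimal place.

At 20.5 °C: 142 / (20.5 − 17.0) = 142 / 3.5 = 40.571 d.
At 35.8 °C: 142 / (35.8 − 17.0) = 142 / 18.8 = 7.553 d.
Difference = |40.571 − 7.553| = 33.018 ≈ 33.0 days.

33.0 days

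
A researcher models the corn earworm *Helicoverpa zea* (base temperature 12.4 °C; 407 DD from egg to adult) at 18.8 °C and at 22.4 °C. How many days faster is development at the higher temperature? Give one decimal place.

22.9 days

At 18.8 °C: 407 / (18.8 − 12.4) = 407 / 6.4 = 63.594 d.
At 22.4 °C: 407 / (22.4 − 12.4) = 407 / 10.0 = 40.700 d.
Difference = |63.594 − 40.700| = 22.894 ≈ 22.9 days.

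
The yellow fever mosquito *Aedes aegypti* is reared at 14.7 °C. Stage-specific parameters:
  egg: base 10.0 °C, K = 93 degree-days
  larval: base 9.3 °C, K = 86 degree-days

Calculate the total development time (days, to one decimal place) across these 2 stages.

35.7 days

egg: 93 / (14.7 − 10.0) = 93 / 4.7 = 19.787 d.
larval: 86 / (14.7 − 9.3) = 86 / 5.4 = 15.926 d.
Sum = 35.713 ≈ 35.7 days.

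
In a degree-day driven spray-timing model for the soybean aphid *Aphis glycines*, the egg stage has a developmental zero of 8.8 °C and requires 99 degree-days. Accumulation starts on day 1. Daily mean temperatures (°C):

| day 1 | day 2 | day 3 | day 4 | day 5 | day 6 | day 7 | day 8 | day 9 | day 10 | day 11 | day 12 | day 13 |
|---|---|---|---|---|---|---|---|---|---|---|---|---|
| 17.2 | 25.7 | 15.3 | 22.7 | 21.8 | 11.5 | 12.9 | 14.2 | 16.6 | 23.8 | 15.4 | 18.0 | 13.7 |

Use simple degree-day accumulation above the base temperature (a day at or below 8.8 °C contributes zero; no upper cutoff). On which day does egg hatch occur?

Daily DD above 8.8 °C: 8.4, 16.9, 6.5, 13.9, 13.0, 2.7, 4.1, 5.4, 7.8, 15.0, 6.6, 9.2, 4.9.
Cumulative: 8.4, 25.3, 31.8, 45.7, 58.7, 61.4, 65.5, 70.9, 78.7, 93.7, 100.3, 109.5, 114.4.
The total first reaches 99 DD on day 11.

day 11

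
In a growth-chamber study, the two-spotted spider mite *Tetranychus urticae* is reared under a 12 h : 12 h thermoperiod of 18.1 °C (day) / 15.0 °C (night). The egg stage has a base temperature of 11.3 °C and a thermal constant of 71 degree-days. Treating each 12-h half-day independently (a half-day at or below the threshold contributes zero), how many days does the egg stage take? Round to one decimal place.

13.5 days

Day half: max(0, 18.1 − 11.3) × 0.5 = 6.8 × 0.5 = 3.40 DD.
Night half: max(0, 15.0 − 11.3) × 0.5 = 3.7 × 0.5 = 1.85 DD.
Per 24 h: 5.25 DD/day.
Duration = 71 / 5.25 = 13.524 ≈ 13.5 days.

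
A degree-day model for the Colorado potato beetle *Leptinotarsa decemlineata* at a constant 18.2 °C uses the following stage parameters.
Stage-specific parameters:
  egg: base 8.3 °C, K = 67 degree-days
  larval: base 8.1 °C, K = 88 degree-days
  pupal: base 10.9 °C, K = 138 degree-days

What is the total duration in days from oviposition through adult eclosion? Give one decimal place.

34.4 days

egg: 67 / (18.2 − 8.3) = 67 / 9.9 = 6.768 d.
larval: 88 / (18.2 − 8.1) = 88 / 10.1 = 8.713 d.
pupal: 138 / (18.2 − 10.9) = 138 / 7.3 = 18.904 d.
Sum = 34.385 ≈ 34.4 days.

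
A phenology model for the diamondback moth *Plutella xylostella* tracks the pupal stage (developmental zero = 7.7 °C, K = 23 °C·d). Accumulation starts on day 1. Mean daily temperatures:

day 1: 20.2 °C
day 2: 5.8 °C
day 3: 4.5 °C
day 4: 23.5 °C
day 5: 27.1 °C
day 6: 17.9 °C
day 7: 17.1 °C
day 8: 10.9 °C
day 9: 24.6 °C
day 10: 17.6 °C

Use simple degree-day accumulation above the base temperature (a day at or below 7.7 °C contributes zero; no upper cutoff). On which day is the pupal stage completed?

day 4

Daily DD above 7.7 °C: 12.5, 0.0, 0.0, 15.8, 19.4, 10.2, 9.4, 3.2, 16.9, 9.9.
Cumulative: 12.5, 12.5, 12.5, 28.3, 47.7, 57.9, 67.3, 70.5, 87.4, 97.3.
The total first reaches 23 DD on day 4.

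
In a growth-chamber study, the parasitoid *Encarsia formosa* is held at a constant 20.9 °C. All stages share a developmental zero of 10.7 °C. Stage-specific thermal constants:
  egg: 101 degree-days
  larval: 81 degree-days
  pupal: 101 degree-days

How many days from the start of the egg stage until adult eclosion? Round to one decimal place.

27.7 days

Daily accumulation at 20.9 °C = 20.9 − 10.7 = 10.2 DD/day.
Total K = 101 + 81 + 101 = 283 DD.
Total duration = 283 / 10.2 = 27.745 ≈ 27.7 days.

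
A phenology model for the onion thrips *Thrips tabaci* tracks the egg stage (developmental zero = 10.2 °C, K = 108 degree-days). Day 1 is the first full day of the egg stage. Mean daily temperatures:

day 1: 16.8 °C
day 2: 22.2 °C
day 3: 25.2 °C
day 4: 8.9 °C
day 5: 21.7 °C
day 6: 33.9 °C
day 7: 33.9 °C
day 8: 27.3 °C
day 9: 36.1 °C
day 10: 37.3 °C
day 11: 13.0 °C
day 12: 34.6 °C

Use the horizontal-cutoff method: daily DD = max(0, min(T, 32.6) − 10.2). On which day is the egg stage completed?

day 9

Daily DD above 10.2 °C (capped at 22.4): 6.6, 12.0, 15.0, 0.0, 11.5, 22.4, 22.4, 17.1, 22.4, 22.4, 2.8, 22.4.
Cumulative: 6.6, 18.6, 33.6, 33.6, 45.1, 67.5, 89.9, 107.0, 129.4, 151.8, 154.6, 177.0.
The total first reaches 108 DD on day 9.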